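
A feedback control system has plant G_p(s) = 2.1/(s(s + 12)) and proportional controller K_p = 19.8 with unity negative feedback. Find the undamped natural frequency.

ω_n = 6.45 rad/s

1 + K_p·G_p(s) = 0 gives s² + 12s + 41.58 = 0.
So ω_n² = 41.58 ⇒ ω_n = 6.448 rad/s, and ζ = 12/(2ω_n) = 0.93.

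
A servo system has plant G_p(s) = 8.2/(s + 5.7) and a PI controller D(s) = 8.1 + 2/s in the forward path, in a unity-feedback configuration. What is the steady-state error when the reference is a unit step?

The open loop D(s)G_p(s) has a pole at the origin (type 1), so the static position error constant is infinite and e_ss = 1/(1+∞) = 0.

0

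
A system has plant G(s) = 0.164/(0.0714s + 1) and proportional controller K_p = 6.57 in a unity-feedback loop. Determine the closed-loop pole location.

s = -29.1

Closed loop: T(s) = K_p·G/(1+K_p·G) = 1.077/(0.0714s + 1 + 1.077), with pole at s = −(1 + 1.077)/0.0714 = −29.1.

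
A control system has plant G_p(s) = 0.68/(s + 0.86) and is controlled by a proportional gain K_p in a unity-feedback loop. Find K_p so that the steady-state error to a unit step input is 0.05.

K_p = 24

The loop is type 0, so e_ss(step) = 1/(1 + K_pos) with K_pos = K_p·G_p(0).
G_p(0) = 0.7907. Require 1/(1 + K_p·0.7907) = 0.05, so 1 + 0.7907·K_p = 20.
K_p = (20 − 1)/0.7907 = 24.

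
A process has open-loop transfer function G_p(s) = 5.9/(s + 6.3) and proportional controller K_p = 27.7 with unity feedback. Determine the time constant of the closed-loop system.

Closed-loop transfer function: T(s) = K_p·G_p(s)/(1 + K_p·G_p(s)) = 163.4/(s + 6.3 + 163.4) = 163.4/(s + 169.7).
Time constant τ = 1/169.7 = 0.00589 s.

τ = 0.00589 s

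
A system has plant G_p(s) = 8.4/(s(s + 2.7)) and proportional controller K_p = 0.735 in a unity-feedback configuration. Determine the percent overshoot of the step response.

The closed-loop denominator s² + 2.7s + 6.174 gives ω_n = √6.174 = 2.485 and ζ = 2.7/(2ω_n) = 0.5433.
%OS = 100·exp(−πζ/√(1−ζ²)) = 100·exp(−π·0.5433/√0.7048) = 13.1%.

13.1%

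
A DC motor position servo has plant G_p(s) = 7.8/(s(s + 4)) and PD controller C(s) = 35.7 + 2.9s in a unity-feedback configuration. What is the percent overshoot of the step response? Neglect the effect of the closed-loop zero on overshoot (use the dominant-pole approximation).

1.57%

Forward path: (35.7 + 2.9s)·7.8/(s(s+4)). The closed-loop characteristic equation is s² + (4 + 7.8·2.9)s + 7.8·35.7 = 0.
That is s² + 26.62s + 278.5 = 0, so ω_n = 16.69 rad/s and ζ = 26.62/(2·16.69) = 0.7976.
%OS = 100·exp(−πζ/√(1−ζ²)) = 1.57%.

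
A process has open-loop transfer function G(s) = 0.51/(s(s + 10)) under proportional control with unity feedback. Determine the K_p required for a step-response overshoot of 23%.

K_p = 273

From %OS = 100·exp(−πζ/√(1−ζ²)) = 23%, ζ = −ln(0.23)/√(π²+ln²(0.23)) = 0.4237.
Characteristic equation s² + 10s + 0.51K_p = 0 gives ζ = 10/(2√(0.51K_p)).
Setting ζ = 0.4237: √(0.51K_p) = 10/(2·0.4237) = 11.8, so K_p = 139.2/0.51 = 273.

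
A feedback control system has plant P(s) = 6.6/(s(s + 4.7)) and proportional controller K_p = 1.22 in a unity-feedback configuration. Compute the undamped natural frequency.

With unity feedback the closed-loop characteristic equation is s² + 4.7s + 1.22·6.6 = s² + 4.7s + 8.052 = 0.
Matching s² + 2ζω_n s + ω_n²: ω_n = √8.052 = 2.838 rad/s and 2ζω_n = 4.7, so ζ = 4.7/(2·2.838) = 0.828.

ω_n = 2.84 rad/s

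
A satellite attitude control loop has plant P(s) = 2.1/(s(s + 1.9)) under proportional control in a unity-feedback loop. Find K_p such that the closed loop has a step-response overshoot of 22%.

From %OS = 100·exp(−πζ/√(1−ζ²)) = 22%, ζ = −ln(0.22)/√(π²+ln²(0.22)) = 0.4342.
Characteristic equation s² + 1.9s + 2.1K_p = 0 gives ζ = 1.9/(2√(2.1K_p)).
Setting ζ = 0.4342: √(2.1K_p) = 1.9/(2·0.4342) = 2.188, so K_p = 4.788/2.1 = 2.28.

K_p = 2.28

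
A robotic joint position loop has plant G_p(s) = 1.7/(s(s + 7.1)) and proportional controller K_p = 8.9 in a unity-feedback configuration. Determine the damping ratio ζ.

The closed-loop denominator is s(s+7.1) + 8.9·1.7 = s² + 7.1s + 15.13.
So ω_n² = 15.13 ⇒ ω_n = 3.89 rad/s, and ζ = 7.1/(2ω_n) = 0.913.

ζ = 0.913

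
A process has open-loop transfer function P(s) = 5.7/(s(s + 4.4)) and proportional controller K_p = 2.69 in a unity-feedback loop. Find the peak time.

Closed-loop characteristic equation: s² + 4.4s + 15.33 = 0, so ω_n = 3.916 rad/s and ζ = 4.4/(2·3.916) = 0.5618.
Damped frequency ω_d = ω_n√(1−ζ²) = 3.239 rad/s, so peak time T_p = π/ω_d = 0.97 s.

T_p = 0.97 s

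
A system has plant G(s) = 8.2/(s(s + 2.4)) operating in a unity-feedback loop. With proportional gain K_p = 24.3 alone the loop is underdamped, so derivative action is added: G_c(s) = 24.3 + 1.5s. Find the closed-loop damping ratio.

ζ = 0.521

Forward path: (24.3 + 1.5s)·8.2/(s(s+2.4)). The closed-loop characteristic equation is s² + (2.4 + 8.2·1.5)s + 8.2·24.3 = 0.
That is s² + 14.7s + 199.3 = 0, so ω_n = 14.12 rad/s and ζ = 14.7/(2·14.12) = 0.5207.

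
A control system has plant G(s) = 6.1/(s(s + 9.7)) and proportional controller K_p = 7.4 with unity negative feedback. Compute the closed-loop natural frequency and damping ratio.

ω_n = 6.72 rad/s, ζ = 0.722

The closed-loop denominator is s(s+9.7) + 7.4·6.1 = s² + 9.7s + 45.14.
So ω_n² = 45.14 ⇒ ω_n = 6.719 rad/s, and ζ = 9.7/(2ω_n) = 0.722.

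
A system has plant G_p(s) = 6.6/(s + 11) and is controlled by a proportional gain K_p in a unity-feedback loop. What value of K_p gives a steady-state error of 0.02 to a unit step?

K_p = 81.7

The loop is type 0, so e_ss(step) = 1/(1 + K_pos) with K_pos = K_p·G_p(0).
G_p(0) = 0.6. Require 1/(1 + K_p·0.6) = 0.02, so 1 + 0.6·K_p = 50.
K_p = (50 − 1)/0.6 = 81.7.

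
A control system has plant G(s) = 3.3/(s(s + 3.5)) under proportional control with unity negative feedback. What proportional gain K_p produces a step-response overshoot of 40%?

K_p = 11.8

From %OS = 100·exp(−πζ/√(1−ζ²)) = 40%, ζ = −ln(0.4)/√(π²+ln²(0.4)) = 0.28.
Characteristic equation s² + 3.5s + 3.3K_p = 0 gives ζ = 3.5/(2√(3.3K_p)).
Setting ζ = 0.28: √(3.3K_p) = 3.5/(2·0.28) = 6.25, so K_p = 39.06/3.3 = 11.8.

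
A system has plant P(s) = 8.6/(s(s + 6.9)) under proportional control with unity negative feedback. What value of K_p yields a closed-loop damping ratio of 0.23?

K_p = 26.2

Closed-loop characteristic equation: s² + 6.9s + K_p·8.6 = 0.
So ω_n = √(8.6K_p) and 2ζω_n = 6.9, giving ζ = 6.9/(2√(8.6K_p)).
Setting ζ = 0.23: √(8.6K_p) = 6.9/(2·0.23) = 15, so K_p = 225/8.6 = 26.2.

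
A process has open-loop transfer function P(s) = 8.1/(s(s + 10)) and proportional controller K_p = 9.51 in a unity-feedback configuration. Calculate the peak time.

T_p = 0.436 s

Closed-loop characteristic equation: s² + 10s + 77.03 = 0, so ω_n = 8.777 rad/s and ζ = 10/(2·8.777) = 0.5697.
Damped frequency ω_d = ω_n√(1−ζ²) = 7.213 rad/s, so peak time T_p = π/ω_d = 0.436 s.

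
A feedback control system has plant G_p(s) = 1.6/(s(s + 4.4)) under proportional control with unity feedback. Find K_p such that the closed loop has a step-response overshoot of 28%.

K_p = 21.4

From %OS = 100·exp(−πζ/√(1−ζ²)) = 28%, ζ = −ln(0.28)/√(π²+ln²(0.28)) = 0.3755.
Characteristic equation s² + 4.4s + 1.6K_p = 0 gives ζ = 4.4/(2√(1.6K_p)).
Setting ζ = 0.3755: √(1.6K_p) = 4.4/(2·0.3755) = 5.858, so K_p = 34.32/1.6 = 21.4.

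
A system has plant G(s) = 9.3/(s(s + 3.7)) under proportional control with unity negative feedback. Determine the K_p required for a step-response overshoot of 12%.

K_p = 1.18

From %OS = 100·exp(−πζ/√(1−ζ²)) = 12%, ζ = −ln(0.12)/√(π²+ln²(0.12)) = 0.5594.
Characteristic equation s² + 3.7s + 9.3K_p = 0 gives ζ = 3.7/(2√(9.3K_p)).
Setting ζ = 0.5594: √(9.3K_p) = 3.7/(2·0.5594) = 3.307, so K_p = 10.94/9.3 = 1.18.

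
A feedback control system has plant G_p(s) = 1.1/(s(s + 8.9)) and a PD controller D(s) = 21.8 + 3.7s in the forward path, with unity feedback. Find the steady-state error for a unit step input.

0

The open loop D(s)G_p(s) has a pole at the origin (type 1), so the static position error constant is infinite and e_ss = 1/(1+∞) = 0.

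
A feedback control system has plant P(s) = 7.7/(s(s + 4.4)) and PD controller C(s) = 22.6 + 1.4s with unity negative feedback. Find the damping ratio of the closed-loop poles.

Forward path: (22.6 + 1.4s)·7.7/(s(s+4.4)). The closed-loop characteristic equation is s² + (4.4 + 7.7·1.4)s + 7.7·22.6 = 0.
That is s² + 15.18s + 174 = 0, so ω_n = 13.19 rad/s and ζ = 15.18/(2·13.19) = 0.5754.

ζ = 0.575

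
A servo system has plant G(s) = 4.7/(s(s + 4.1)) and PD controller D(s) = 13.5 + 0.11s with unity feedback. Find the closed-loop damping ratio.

ζ = 0.29

Forward path: (13.5 + 0.11s)·4.7/(s(s+4.1)). The closed-loop characteristic equation is s² + (4.1 + 4.7·0.11)s + 4.7·13.5 = 0.
That is s² + 4.617s + 63.45 = 0, so ω_n = 7.966 rad/s and ζ = 4.617/(2·7.966) = 0.2898.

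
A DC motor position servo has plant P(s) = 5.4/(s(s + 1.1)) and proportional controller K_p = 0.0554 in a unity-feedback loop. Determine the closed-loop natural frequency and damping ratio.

ω_n = 0.547 rad/s, ζ = 1.01

The closed-loop denominator is s(s+1.1) + 0.0554·5.4 = s² + 1.1s + 0.2992.
So ω_n² = 0.2992 ⇒ ω_n = 0.547 rad/s, and ζ = 1.1/(2ω_n) = 1.01.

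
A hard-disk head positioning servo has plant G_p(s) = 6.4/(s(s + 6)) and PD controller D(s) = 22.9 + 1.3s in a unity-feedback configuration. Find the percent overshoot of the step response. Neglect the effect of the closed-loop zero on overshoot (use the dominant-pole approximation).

Forward path: (22.9 + 1.3s)·6.4/(s(s+6)). The closed-loop characteristic equation is s² + (6 + 6.4·1.3)s + 6.4·22.9 = 0.
That is s² + 14.32s + 146.6 = 0, so ω_n = 12.11 rad/s and ζ = 14.32/(2·12.11) = 0.5914.
%OS = 100·exp(−πζ/√(1−ζ²)) = 9.98%.

9.98%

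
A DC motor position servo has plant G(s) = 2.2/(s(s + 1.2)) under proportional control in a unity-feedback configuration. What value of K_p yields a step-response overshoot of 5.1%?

K_p = 0.346

From %OS = 100·exp(−πζ/√(1−ζ²)) = 5.1%, ζ = −ln(0.051)/√(π²+ln²(0.051)) = 0.6877.
Characteristic equation s² + 1.2s + 2.2K_p = 0 gives ζ = 1.2/(2√(2.2K_p)).
Setting ζ = 0.6877: √(2.2K_p) = 1.2/(2·0.6877) = 0.8725, so K_p = 0.7612/2.2 = 0.346.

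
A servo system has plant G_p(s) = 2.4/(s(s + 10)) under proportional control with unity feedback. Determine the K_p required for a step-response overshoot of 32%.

K_p = 89.6

From %OS = 100·exp(−πζ/√(1−ζ²)) = 32%, ζ = −ln(0.32)/√(π²+ln²(0.32)) = 0.341.
Characteristic equation s² + 10s + 2.4K_p = 0 gives ζ = 10/(2√(2.4K_p)).
Setting ζ = 0.341: √(2.4K_p) = 10/(2·0.341) = 14.66, so K_p = 215/2.4 = 89.6.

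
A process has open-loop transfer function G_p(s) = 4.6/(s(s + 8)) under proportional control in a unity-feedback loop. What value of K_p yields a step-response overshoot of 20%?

K_p = 16.7

From %OS = 100·exp(−πζ/√(1−ζ²)) = 20%, ζ = −ln(0.2)/√(π²+ln²(0.2)) = 0.4559.
Characteristic equation s² + 8s + 4.6K_p = 0 gives ζ = 8/(2√(4.6K_p)).
Setting ζ = 0.4559: √(4.6K_p) = 8/(2·0.4559) = 8.773, so K_p = 76.96/4.6 = 16.7.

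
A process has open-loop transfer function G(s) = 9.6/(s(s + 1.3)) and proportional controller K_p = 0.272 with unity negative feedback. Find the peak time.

T_p = 2.12 s

The closed-loop denominator s² + 1.3s + 2.611 gives ω_n = √2.611 = 1.616 and ζ = 1.3/(2ω_n) = 0.4022.
Damped frequency ω_d = ω_n√(1−ζ²) = 1.479 rad/s, so peak time T_p = π/ω_d = 2.12 s.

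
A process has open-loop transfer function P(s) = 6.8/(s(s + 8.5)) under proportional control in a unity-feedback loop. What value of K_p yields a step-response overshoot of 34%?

From %OS = 100·exp(−πζ/√(1−ζ²)) = 34%, ζ = −ln(0.34)/√(π²+ln²(0.34)) = 0.3248.
Characteristic equation s² + 8.5s + 6.8K_p = 0 gives ζ = 8.5/(2√(6.8K_p)).
Setting ζ = 0.3248: √(6.8K_p) = 8.5/(2·0.3248) = 13.09, so K_p = 171.2/6.8 = 25.2.

K_p = 25.2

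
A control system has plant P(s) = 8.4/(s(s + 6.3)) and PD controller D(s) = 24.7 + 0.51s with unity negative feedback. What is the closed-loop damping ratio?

Forward path: (24.7 + 0.51s)·8.4/(s(s+6.3)). The closed-loop characteristic equation is s² + (6.3 + 8.4·0.51)s + 8.4·24.7 = 0.
That is s² + 10.58s + 207.5 = 0, so ω_n = 14.4 rad/s and ζ = 10.58/(2·14.4) = 0.3674.

ζ = 0.367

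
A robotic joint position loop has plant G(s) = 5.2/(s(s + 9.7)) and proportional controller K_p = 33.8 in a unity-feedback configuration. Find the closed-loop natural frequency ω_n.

1 + K_p·G(s) = 0 gives s² + 9.7s + 175.8 = 0.
Matching s² + 2ζω_n s + ω_n²: ω_n = √175.8 = 13.26 rad/s and 2ζω_n = 9.7, so ζ = 9.7/(2·13.26) = 0.366.

ω_n = 13.3 rad/s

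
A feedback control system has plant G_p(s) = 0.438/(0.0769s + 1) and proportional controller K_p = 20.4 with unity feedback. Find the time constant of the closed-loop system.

Closed loop: T(s) = K_p·G_p/(1+K_p·G_p) = 8.935/(0.0769s + 1 + 8.935), with pole at s = −(1 + 8.935)/0.0769 = −129.2.
Closed-loop time constant τ = 1/129.2 = 0.00774 s.

τ = 0.00774 s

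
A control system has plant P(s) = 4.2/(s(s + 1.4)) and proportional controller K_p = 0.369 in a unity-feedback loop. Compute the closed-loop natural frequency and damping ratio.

ω_n = 1.24 rad/s, ζ = 0.562

1 + K_p·P(s) = 0 gives s² + 1.4s + 1.55 = 0.
So ω_n² = 1.55 ⇒ ω_n = 1.245 rad/s, and ζ = 1.4/(2ω_n) = 0.562.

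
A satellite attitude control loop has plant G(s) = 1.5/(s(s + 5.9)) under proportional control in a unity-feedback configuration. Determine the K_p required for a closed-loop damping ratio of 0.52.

Closed-loop characteristic equation: s² + 5.9s + K_p·1.5 = 0.
So ω_n = √(1.5K_p) and 2ζω_n = 5.9, giving ζ = 5.9/(2√(1.5K_p)).
Setting ζ = 0.52: √(1.5K_p) = 5.9/(2·0.52) = 5.673, so K_p = 32.18/1.5 = 21.5.

K_p = 21.5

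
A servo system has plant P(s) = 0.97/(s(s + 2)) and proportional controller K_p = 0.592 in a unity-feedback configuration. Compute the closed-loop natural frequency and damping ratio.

ω_n = 0.758 rad/s, ζ = 1.32

With unity feedback the closed-loop characteristic equation is s² + 2s + 0.592·0.97 = s² + 2s + 0.5742 = 0.
So ω_n² = 0.5742 ⇒ ω_n = 0.7578 rad/s, and ζ = 2/(2ω_n) = 1.32.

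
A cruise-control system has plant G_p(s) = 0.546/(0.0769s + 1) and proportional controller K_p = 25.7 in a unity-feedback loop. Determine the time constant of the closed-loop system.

Closed loop: T(s) = K_p·G_p/(1+K_p·G_p) = 14.03/(0.0769s + 1 + 14.03), with pole at s = −(1 + 14.03)/0.0769 = −195.5.
Closed-loop time constant τ = 1/195.5 = 0.00512 s.

τ = 0.00512 s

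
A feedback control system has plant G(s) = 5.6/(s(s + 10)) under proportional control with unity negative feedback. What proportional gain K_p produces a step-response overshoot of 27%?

From %OS = 100·exp(−πζ/√(1−ζ²)) = 27%, ζ = −ln(0.27)/√(π²+ln²(0.27)) = 0.3847.
Characteristic equation s² + 10s + 5.6K_p = 0 gives ζ = 10/(2√(5.6K_p)).
Setting ζ = 0.3847: √(5.6K_p) = 10/(2·0.3847) = 13, so K_p = 168.9/5.6 = 30.2.

K_p = 30.2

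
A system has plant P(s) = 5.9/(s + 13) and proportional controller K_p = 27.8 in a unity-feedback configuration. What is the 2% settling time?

Closed-loop transfer function: T(s) = K_p·P(s)/(1 + K_p·P(s)) = 164/(s + 13 + 164) = 164/(s + 177).
Time constant τ = 1/177 = 0.005649 s, so the 2% settling time is about 4τ = 0.0226 s.

T_s ≈ 0.0226 s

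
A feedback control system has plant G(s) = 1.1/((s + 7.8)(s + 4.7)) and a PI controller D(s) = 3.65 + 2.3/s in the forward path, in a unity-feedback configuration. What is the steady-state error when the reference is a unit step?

0

The open loop D(s)G(s) has a pole at the origin (type 1), so the static position error constant is infinite and e_ss = 1/(1+∞) = 0.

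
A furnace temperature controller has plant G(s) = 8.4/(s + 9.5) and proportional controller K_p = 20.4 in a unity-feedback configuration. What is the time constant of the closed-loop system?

τ = 0.00553 s

Closed-loop transfer function: T(s) = K_p·G(s)/(1 + K_p·G(s)) = 171.4/(s + 9.5 + 171.4) = 171.4/(s + 180.9).
Time constant τ = 1/180.9 = 0.00553 s.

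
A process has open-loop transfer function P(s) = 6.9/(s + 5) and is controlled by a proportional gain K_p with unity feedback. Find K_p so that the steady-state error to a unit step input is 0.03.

For a type-0 loop with proportional control, e_ss = 1/(1 + K_p·P(0)).
P(0) = 1.38. Require 1/(1 + K_p·1.38) = 0.03, so 1 + 1.38·K_p = 33.33.
K_p = (33.33 − 1)/1.38 = 23.4.

K_p = 23.4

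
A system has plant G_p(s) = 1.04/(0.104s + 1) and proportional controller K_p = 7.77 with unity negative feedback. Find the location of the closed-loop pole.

Closed loop: T(s) = K_p·G_p/(1+K_p·G_p) = 8.081/(0.104s + 1 + 8.081), with pole at s = −(1 + 8.081)/0.104 = −87.32.

s = -87.32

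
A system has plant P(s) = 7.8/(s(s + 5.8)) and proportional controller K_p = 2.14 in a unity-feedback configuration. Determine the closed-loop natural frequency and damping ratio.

ω_n = 4.09 rad/s, ζ = 0.71

The closed-loop denominator is s(s+5.8) + 2.14·7.8 = s² + 5.8s + 16.69.
So ω_n² = 16.69 ⇒ ω_n = 4.086 rad/s, and ζ = 5.8/(2ω_n) = 0.71.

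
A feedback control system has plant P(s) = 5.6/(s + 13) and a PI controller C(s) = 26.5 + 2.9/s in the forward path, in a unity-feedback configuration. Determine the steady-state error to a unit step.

The open loop C(s)P(s) has a pole at the origin (type 1), so the static position error constant is infinite and e_ss = 1/(1+∞) = 0.

0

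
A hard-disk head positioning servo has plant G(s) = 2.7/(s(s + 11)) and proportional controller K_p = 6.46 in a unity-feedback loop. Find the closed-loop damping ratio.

1 + K_p·G(s) = 0 gives s² + 11s + 17.44 = 0.
So ω_n² = 17.44 ⇒ ω_n = 4.176 rad/s, and ζ = 11/(2ω_n) = 1.32.

ζ = 1.32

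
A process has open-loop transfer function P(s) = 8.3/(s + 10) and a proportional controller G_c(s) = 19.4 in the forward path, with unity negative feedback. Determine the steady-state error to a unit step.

The loop is type 0. Static position error constant K_pos = G_c(0)·P(0) = 19.4·0.83 = 16.1.
Steady-state error to a unit step: e_ss = 1/(1+K_pos) = 1/17.1 = 0.0585.

0.0585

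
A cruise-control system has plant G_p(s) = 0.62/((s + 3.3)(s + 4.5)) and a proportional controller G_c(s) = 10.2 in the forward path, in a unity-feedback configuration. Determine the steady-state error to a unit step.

0.701

The loop is type 0. Static position error constant K_pos = G_c(0)·G_p(0) = 10.2·0.04175 = 0.4259.
Steady-state error to a unit step: e_ss = 1/(1+K_pos) = 1/1.426 = 0.701.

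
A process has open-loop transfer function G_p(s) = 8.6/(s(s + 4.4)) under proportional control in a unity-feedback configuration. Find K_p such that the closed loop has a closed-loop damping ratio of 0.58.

Closed-loop characteristic equation: s² + 4.4s + K_p·8.6 = 0.
So ω_n = √(8.6K_p) and 2ζω_n = 4.4, giving ζ = 4.4/(2√(8.6K_p)).
Setting ζ = 0.58: √(8.6K_p) = 4.4/(2·0.58) = 3.793, so K_p = 14.39/8.6 = 1.67.

K_p = 1.67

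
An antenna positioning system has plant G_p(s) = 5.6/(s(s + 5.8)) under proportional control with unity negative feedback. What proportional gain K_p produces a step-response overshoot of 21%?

K_p = 7.59

From %OS = 100·exp(−πζ/√(1−ζ²)) = 21%, ζ = −ln(0.21)/√(π²+ln²(0.21)) = 0.4449.
Characteristic equation s² + 5.8s + 5.6K_p = 0 gives ζ = 5.8/(2√(5.6K_p)).
Setting ζ = 0.4449: √(5.6K_p) = 5.8/(2·0.4449) = 6.518, so K_p = 42.49/5.6 = 7.59.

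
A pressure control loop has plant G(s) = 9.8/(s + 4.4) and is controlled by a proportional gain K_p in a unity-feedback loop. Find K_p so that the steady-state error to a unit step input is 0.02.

K_p = 22

For a type-0 loop with proportional control, e_ss = 1/(1 + K_p·G(0)).
G(0) = 2.227. Require 1/(1 + K_p·2.227) = 0.02, so 1 + 2.227·K_p = 50.
K_p = (50 − 1)/2.227 = 22.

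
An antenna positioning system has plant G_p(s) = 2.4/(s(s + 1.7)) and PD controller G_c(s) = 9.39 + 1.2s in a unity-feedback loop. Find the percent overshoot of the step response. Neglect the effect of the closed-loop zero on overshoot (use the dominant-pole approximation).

Forward path: (9.39 + 1.2s)·2.4/(s(s+1.7)). The closed-loop characteristic equation is s² + (1.7 + 2.4·1.2)s + 2.4·9.39 = 0.
That is s² + 4.58s + 22.54 = 0, so ω_n = 4.747 rad/s and ζ = 4.58/(2·4.747) = 0.4824.
%OS = 100·exp(−πζ/√(1−ζ²)) = 17.7%.

17.7%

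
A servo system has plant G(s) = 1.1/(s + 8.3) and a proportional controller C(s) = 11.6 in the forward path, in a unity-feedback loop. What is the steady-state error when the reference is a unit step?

The loop is type 0. Static position error constant K_pos = C(0)·G(0) = 11.6·0.1325 = 1.537.
Steady-state error to a unit step: e_ss = 1/(1+K_pos) = 1/2.537 = 0.394.

0.394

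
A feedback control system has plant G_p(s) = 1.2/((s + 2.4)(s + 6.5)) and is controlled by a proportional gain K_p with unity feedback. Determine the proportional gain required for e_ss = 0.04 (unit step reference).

K_p = 312

Steady-state error for a unit step on this type-0 loop is 1/(1 + K_p·G_p(0)).
G_p(0) = 0.07692. Require 1/(1 + K_p·0.07692) = 0.04, so 1 + 0.07692·K_p = 25.
K_p = (25 − 1)/0.07692 = 312.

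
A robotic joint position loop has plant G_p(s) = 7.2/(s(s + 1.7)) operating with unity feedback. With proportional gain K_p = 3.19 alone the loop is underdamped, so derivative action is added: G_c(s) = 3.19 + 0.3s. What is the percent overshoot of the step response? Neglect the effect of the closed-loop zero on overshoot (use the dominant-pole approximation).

Forward path: (3.19 + 0.3s)·7.2/(s(s+1.7)). The closed-loop characteristic equation is s² + (1.7 + 7.2·0.3)s + 7.2·3.19 = 0.
That is s² + 3.86s + 22.97 = 0, so ω_n = 4.792 rad/s and ζ = 3.86/(2·4.792) = 0.4027.
%OS = 100·exp(−πζ/√(1−ζ²)) = 25.1%.

25.1%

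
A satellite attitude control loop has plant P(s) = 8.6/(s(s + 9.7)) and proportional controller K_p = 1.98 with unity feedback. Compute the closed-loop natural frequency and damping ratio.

The closed-loop denominator is s(s+9.7) + 1.98·8.6 = s² + 9.7s + 17.03.
Matching s² + 2ζω_n s + ω_n²: ω_n = √17.03 = 4.126 rad/s and 2ζω_n = 9.7, so ζ = 9.7/(2·4.126) = 1.18.

ω_n = 4.13 rad/s, ζ = 1.18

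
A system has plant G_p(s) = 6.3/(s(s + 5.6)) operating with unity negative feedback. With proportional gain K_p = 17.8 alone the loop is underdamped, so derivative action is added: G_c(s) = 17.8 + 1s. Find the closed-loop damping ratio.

ζ = 0.562

Forward path: (17.8 + 1s)·6.3/(s(s+5.6)). The closed-loop characteristic equation is s² + (5.6 + 6.3·1)s + 6.3·17.8 = 0.
That is s² + 11.9s + 112.1 = 0, so ω_n = 10.59 rad/s and ζ = 11.9/(2·10.59) = 0.5619.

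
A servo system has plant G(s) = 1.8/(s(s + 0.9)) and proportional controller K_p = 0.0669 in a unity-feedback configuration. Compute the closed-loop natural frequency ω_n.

ω_n = 0.347 rad/s

1 + K_p·G(s) = 0 gives s² + 0.9s + 0.1204 = 0.
Matching s² + 2ζω_n s + ω_n²: ω_n = √0.1204 = 0.347 rad/s and 2ζω_n = 0.9, so ζ = 0.9/(2·0.347) = 1.3.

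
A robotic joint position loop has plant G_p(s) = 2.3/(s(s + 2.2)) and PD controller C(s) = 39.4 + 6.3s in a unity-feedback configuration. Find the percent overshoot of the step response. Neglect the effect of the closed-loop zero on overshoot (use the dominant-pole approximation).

0.327%

Forward path: (39.4 + 6.3s)·2.3/(s(s+2.2)). The closed-loop characteristic equation is s² + (2.2 + 2.3·6.3)s + 2.3·39.4 = 0.
That is s² + 16.69s + 90.62 = 0, so ω_n = 9.519 rad/s and ζ = 16.69/(2·9.519) = 0.8766.
%OS = 100·exp(−πζ/√(1−ζ²)) = 0.327%.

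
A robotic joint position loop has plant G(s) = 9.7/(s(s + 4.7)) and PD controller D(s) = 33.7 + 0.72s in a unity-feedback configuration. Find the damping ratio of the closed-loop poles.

Forward path: (33.7 + 0.72s)·9.7/(s(s+4.7)). The closed-loop characteristic equation is s² + (4.7 + 9.7·0.72)s + 9.7·33.7 = 0.
That is s² + 11.68s + 326.9 = 0, so ω_n = 18.08 rad/s and ζ = 11.68/(2·18.08) = 0.3231.

ζ = 0.323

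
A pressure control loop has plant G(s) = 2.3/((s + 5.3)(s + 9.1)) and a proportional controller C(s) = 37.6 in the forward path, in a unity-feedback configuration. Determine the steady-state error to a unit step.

0.358

The loop is type 0. Static position error constant K_pos = C(0)·G(0) = 37.6·0.04769 = 1.793.
Steady-state error to a unit step: e_ss = 1/(1+K_pos) = 1/2.793 = 0.358.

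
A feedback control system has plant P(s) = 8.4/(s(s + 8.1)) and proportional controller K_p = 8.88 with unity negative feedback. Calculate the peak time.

T_p = 0.412 s

From 1 + K_pP(s) = 0: s² + 8.1s + 74.59 = 0 ⇒ ω_n = 8.637, ζ = 0.4689.
Damped frequency ω_d = ω_n√(1−ζ²) = 7.628 rad/s, so peak time T_p = π/ω_d = 0.412 s.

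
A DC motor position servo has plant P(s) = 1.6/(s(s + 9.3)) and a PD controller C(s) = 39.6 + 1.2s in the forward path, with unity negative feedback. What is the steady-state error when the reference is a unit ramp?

0.147

The loop has one pole at the origin (type 1). Velocity error constant K_v = lim_{s→0} s·C(s)P(s) = 39.6·1.6/9.3 = 6.813.
Steady-state error to a unit ramp: e_ss = 1/K_v = 0.147.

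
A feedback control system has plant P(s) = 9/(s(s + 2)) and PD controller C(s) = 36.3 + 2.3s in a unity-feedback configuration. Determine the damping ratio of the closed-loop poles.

Forward path: (36.3 + 2.3s)·9/(s(s+2)). The closed-loop characteristic equation is s² + (2 + 9·2.3)s + 9·36.3 = 0.
That is s² + 22.7s + 326.7 = 0, so ω_n = 18.07 rad/s and ζ = 22.7/(2·18.07) = 0.6279.

ζ = 0.628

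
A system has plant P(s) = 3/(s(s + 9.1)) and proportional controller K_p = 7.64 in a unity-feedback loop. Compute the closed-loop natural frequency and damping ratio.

With unity feedback the closed-loop characteristic equation is s² + 9.1s + 7.64·3 = s² + 9.1s + 22.92 = 0.
Matching s² + 2ζω_n s + ω_n²: ω_n = √22.92 = 4.787 rad/s and 2ζω_n = 9.1, so ζ = 9.1/(2·4.787) = 0.95.

ω_n = 4.79 rad/s, ζ = 0.95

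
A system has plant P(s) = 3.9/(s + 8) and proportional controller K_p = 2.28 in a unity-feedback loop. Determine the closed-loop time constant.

τ = 0.0592 s

Closed-loop transfer function: T(s) = K_p·P(s)/(1 + K_p·P(s)) = 8.892/(s + 8 + 8.892) = 8.892/(s + 16.89).
Time constant τ = 1/16.89 = 0.0592 s.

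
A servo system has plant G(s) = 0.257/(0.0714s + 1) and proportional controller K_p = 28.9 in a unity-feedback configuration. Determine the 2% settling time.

Closed loop: T(s) = K_p·G/(1+K_p·G) = 7.427/(0.0714s + 1 + 7.427), with pole at s = −(1 + 7.427)/0.0714 = −118.
τ = 1/118 = 0.008472 s, so 2% settling time ≈ 4τ = 0.0339 s.

T_s ≈ 0.0339 s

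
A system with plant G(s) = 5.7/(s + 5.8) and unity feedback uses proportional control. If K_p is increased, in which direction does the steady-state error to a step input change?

The position error constant K_pos = K_p·G(0) grows with K_p, and e_ss = 1/(1+K_pos) falls.

decrease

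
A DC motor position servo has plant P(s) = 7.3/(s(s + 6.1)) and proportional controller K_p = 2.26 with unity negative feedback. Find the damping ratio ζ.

ζ = 0.751

The closed-loop denominator is s(s+6.1) + 2.26·7.3 = s² + 6.1s + 16.5.
Matching s² + 2ζω_n s + ω_n²: ω_n = √16.5 = 4.062 rad/s and 2ζω_n = 6.1, so ζ = 6.1/(2·4.062) = 0.751.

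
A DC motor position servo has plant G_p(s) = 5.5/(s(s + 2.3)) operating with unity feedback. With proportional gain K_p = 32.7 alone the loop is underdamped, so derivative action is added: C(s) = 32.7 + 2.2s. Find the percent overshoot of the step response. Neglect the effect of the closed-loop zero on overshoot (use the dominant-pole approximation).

Forward path: (32.7 + 2.2s)·5.5/(s(s+2.3)). The closed-loop characteristic equation is s² + (2.3 + 5.5·2.2)s + 5.5·32.7 = 0.
That is s² + 14.4s + 179.9 = 0, so ω_n = 13.41 rad/s and ζ = 14.4/(2·13.41) = 0.5369.
%OS = 100·exp(−πζ/√(1−ζ²)) = 13.5%.

13.5%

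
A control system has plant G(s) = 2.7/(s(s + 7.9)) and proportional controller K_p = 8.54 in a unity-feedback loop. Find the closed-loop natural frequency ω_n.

1 + K_p·G(s) = 0 gives s² + 7.9s + 23.06 = 0.
So ω_n² = 23.06 ⇒ ω_n = 4.802 rad/s, and ζ = 7.9/(2ω_n) = 0.823.

ω_n = 4.8 rad/s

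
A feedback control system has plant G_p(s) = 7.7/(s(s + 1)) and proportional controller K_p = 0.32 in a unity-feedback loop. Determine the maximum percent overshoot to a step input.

34.8%

Closed-loop characteristic equation: s² + 1s + 2.464 = 0, so ω_n = 1.57 rad/s and ζ = 1/(2·1.57) = 0.3185.
%OS = 100·exp(−πζ/√(1−ζ²)) = 100·exp(−π·0.3185/√0.8985) = 34.8%.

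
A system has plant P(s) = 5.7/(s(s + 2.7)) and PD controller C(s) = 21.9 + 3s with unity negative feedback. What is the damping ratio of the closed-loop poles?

Forward path: (21.9 + 3s)·5.7/(s(s+2.7)). The closed-loop characteristic equation is s² + (2.7 + 5.7·3)s + 5.7·21.9 = 0.
That is s² + 19.8s + 124.8 = 0, so ω_n = 11.17 rad/s and ζ = 19.8/(2·11.17) = 0.8861.

ζ = 0.886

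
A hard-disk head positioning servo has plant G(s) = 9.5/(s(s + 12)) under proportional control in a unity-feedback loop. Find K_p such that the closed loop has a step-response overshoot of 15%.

From %OS = 100·exp(−πζ/√(1−ζ²)) = 15%, ζ = −ln(0.15)/√(π²+ln²(0.15)) = 0.5169.
Characteristic equation s² + 12s + 9.5K_p = 0 gives ζ = 12/(2√(9.5K_p)).
Setting ζ = 0.5169: √(9.5K_p) = 12/(2·0.5169) = 11.61, so K_p = 134.7/9.5 = 14.2.

K_p = 14.2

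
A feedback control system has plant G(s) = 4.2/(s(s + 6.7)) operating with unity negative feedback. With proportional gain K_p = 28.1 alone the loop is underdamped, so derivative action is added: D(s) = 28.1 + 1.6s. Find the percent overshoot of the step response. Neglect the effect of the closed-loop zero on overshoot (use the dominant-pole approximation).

8.48%

Forward path: (28.1 + 1.6s)·4.2/(s(s+6.7)). The closed-loop characteristic equation is s² + (6.7 + 4.2·1.6)s + 4.2·28.1 = 0.
That is s² + 13.42s + 118 = 0, so ω_n = 10.86 rad/s and ζ = 13.42/(2·10.86) = 0.6177.
%OS = 100·exp(−πζ/√(1−ζ²)) = 8.48%.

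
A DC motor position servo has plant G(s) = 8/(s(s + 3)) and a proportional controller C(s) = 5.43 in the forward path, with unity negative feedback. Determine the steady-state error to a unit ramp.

The loop has one pole at the origin (type 1). Velocity error constant K_v = lim_{s→0} s·C(s)G(s) = 5.43·8/3 = 14.48.
Steady-state error to a unit ramp: e_ss = 1/K_v = 0.0691.

0.0691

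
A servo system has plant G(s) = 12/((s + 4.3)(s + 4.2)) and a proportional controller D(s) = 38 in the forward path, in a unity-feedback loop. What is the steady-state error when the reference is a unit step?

The loop is type 0. Static position error constant K_pos = D(0)·G(0) = 38·0.6645 = 25.25.
Steady-state error to a unit step: e_ss = 1/(1+K_pos) = 1/26.25 = 0.0381.

0.0381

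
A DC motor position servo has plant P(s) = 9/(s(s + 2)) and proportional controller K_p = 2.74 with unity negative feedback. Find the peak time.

Closed-loop characteristic equation: s² + 2s + 24.66 = 0, so ω_n = 4.966 rad/s and ζ = 2/(2·4.966) = 0.2014.
Damped frequency ω_d = ω_n√(1−ζ²) = 4.864 rad/s, so peak time T_p = π/ω_d = 0.646 s.

T_p = 0.646 s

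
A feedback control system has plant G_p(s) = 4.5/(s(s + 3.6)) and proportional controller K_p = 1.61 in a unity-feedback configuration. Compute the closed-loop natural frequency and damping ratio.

ω_n = 2.69 rad/s, ζ = 0.669

With unity feedback the closed-loop characteristic equation is s² + 3.6s + 1.61·4.5 = s² + 3.6s + 7.245 = 0.
Matching s² + 2ζω_n s + ω_n²: ω_n = √7.245 = 2.692 rad/s and 2ζω_n = 3.6, so ζ = 3.6/(2·2.692) = 0.669.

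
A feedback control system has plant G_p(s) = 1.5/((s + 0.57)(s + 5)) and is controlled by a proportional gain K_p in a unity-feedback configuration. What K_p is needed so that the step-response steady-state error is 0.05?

The loop is type 0, so e_ss(step) = 1/(1 + K_pos) with K_pos = K_p·G_p(0).
G_p(0) = 0.5263. Require 1/(1 + K_p·0.5263) = 0.05, so 1 + 0.5263·K_p = 20.
K_p = (20 − 1)/0.5263 = 36.1.

K_p = 36.1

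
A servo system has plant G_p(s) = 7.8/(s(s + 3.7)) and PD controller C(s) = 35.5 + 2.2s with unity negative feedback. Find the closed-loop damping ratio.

Forward path: (35.5 + 2.2s)·7.8/(s(s+3.7)). The closed-loop characteristic equation is s² + (3.7 + 7.8·2.2)s + 7.8·35.5 = 0.
That is s² + 20.86s + 276.9 = 0, so ω_n = 16.64 rad/s and ζ = 20.86/(2·16.64) = 0.6268.

ζ = 0.627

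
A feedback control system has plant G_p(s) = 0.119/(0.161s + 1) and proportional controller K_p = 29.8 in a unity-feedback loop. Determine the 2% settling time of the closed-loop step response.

T_s ≈ 0.142 s

Closed loop: T(s) = K_p·G_p/(1+K_p·G_p) = 3.546/(0.161s + 1 + 3.546), with pole at s = −(1 + 3.546)/0.161 = −28.24.
τ = 1/28.24 = 0.03541 s, so 2% settling time ≈ 4τ = 0.142 s.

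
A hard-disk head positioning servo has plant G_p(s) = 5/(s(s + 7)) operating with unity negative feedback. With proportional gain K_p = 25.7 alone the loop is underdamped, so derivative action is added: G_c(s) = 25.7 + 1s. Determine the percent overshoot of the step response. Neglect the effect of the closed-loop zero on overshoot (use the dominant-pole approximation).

14.1%

Forward path: (25.7 + 1s)·5/(s(s+7)). The closed-loop characteristic equation is s² + (7 + 5·1)s + 5·25.7 = 0.
That is s² + 12s + 128.5 = 0, so ω_n = 11.34 rad/s and ζ = 12/(2·11.34) = 0.5293.
%OS = 100·exp(−πζ/√(1−ζ²)) = 14.1%.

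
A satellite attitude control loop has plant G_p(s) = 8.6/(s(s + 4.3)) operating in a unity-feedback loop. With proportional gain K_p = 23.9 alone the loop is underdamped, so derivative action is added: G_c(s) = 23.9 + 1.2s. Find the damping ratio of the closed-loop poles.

Forward path: (23.9 + 1.2s)·8.6/(s(s+4.3)). The closed-loop characteristic equation is s² + (4.3 + 8.6·1.2)s + 8.6·23.9 = 0.
That is s² + 14.62s + 205.5 = 0, so ω_n = 14.34 rad/s and ζ = 14.62/(2·14.34) = 0.5099.

ζ = 0.51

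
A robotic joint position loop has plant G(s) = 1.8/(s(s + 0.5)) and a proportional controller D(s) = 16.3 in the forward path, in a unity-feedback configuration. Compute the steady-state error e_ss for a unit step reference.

0

The open loop D(s)G(s) has a pole at the origin (type 1), so the static position error constant is infinite and e_ss = 1/(1+∞) = 0.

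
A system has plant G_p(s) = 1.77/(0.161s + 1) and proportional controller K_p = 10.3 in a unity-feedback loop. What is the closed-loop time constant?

τ = 0.00837 s

Closed loop: T(s) = K_p·G_p/(1+K_p·G_p) = 18.23/(0.161s + 1 + 18.23), with pole at s = −(1 + 18.23)/0.161 = −119.4.
Closed-loop time constant τ = 1/119.4 = 0.00837 s.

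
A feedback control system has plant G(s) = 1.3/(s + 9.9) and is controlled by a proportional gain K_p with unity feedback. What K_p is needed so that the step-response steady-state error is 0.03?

Steady-state error for a unit step on this type-0 loop is 1/(1 + K_p·G(0)).
G(0) = 0.1313. Require 1/(1 + K_p·0.1313) = 0.03, so 1 + 0.1313·K_p = 33.33.
K_p = (33.33 − 1)/0.1313 = 246.

K_p = 246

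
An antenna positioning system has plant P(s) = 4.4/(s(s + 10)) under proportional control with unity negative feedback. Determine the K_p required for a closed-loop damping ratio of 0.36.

Closed-loop characteristic equation: s² + 10s + K_p·4.4 = 0.
So ω_n = √(4.4K_p) and 2ζω_n = 10, giving ζ = 10/(2√(4.4K_p)).
Setting ζ = 0.36: √(4.4K_p) = 10/(2·0.36) = 13.89, so K_p = 192.9/4.4 = 43.8.

K_p = 43.8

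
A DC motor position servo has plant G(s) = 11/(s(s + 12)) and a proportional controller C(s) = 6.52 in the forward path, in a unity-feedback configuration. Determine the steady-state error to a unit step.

The open loop C(s)G(s) has a pole at the origin (type 1), so the static position error constant is infinite and e_ss = 1/(1+∞) = 0.

0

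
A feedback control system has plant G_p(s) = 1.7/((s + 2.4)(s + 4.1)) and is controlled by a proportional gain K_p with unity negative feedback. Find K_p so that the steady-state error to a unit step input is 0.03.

The loop is type 0, so e_ss(step) = 1/(1 + K_pos) with K_pos = K_p·G_p(0).
G_p(0) = 0.1728. Require 1/(1 + K_p·0.1728) = 0.03, so 1 + 0.1728·K_p = 33.33.
K_p = (33.33 − 1)/0.1728 = 187.

K_p = 187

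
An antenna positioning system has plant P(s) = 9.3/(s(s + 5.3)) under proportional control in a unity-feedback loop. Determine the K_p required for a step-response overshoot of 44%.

From %OS = 100·exp(−πζ/√(1−ζ²)) = 44%, ζ = −ln(0.44)/√(π²+ln²(0.44)) = 0.2528.
Characteristic equation s² + 5.3s + 9.3K_p = 0 gives ζ = 5.3/(2√(9.3K_p)).
Setting ζ = 0.2528: √(9.3K_p) = 5.3/(2·0.2528) = 10.48, so K_p = 109.9/9.3 = 11.8.

K_p = 11.8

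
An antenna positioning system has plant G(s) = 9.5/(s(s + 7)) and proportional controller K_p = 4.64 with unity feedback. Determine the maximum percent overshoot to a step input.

14.2%

From 1 + K_pG(s) = 0: s² + 7s + 44.08 = 0 ⇒ ω_n = 6.639, ζ = 0.5272.
%OS = 100·exp(−πζ/√(1−ζ²)) = 100·exp(−π·0.5272/√0.7221) = 14.2%.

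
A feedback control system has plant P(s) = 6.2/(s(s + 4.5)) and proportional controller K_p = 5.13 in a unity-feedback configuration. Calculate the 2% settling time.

T_s ≈ 1.78 s

The closed-loop denominator s² + 4.5s + 31.81 gives ω_n = √31.81 = 5.64 and ζ = 4.5/(2ω_n) = 0.399.
2% settling time T_s ≈ 4/(ζω_n) = 4/2.25 = 1.78 s.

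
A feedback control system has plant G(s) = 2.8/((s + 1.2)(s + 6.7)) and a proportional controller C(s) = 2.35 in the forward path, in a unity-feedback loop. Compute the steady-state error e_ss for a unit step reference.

0.55

The loop is type 0. Static position error constant K_pos = C(0)·G(0) = 2.35·0.3483 = 0.8184.
Steady-state error to a unit step: e_ss = 1/(1+K_pos) = 1/1.818 = 0.55.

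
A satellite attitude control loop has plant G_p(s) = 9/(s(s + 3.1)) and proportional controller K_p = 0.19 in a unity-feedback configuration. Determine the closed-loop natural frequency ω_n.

With unity feedback the closed-loop characteristic equation is s² + 3.1s + 0.19·9 = s² + 3.1s + 1.71 = 0.
Matching s² + 2ζω_n s + ω_n²: ω_n = √1.71 = 1.308 rad/s and 2ζω_n = 3.1, so ζ = 3.1/(2·1.308) = 1.19.

ω_n = 1.31 rad/s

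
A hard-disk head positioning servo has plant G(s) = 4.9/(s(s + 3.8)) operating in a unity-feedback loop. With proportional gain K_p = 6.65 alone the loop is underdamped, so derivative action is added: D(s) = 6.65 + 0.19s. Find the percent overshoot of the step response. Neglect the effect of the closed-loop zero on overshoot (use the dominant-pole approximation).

23.9%

Forward path: (6.65 + 0.19s)·4.9/(s(s+3.8)). The closed-loop characteristic equation is s² + (3.8 + 4.9·0.19)s + 4.9·6.65 = 0.
That is s² + 4.731s + 32.59 = 0, so ω_n = 5.708 rad/s and ζ = 4.731/(2·5.708) = 0.4144.
%OS = 100·exp(−πζ/√(1−ζ²)) = 23.9%.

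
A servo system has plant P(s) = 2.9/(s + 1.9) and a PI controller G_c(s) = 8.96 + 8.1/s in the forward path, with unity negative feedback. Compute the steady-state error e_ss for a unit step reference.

0

The open loop G_c(s)P(s) has a pole at the origin (type 1), so the static position error constant is infinite and e_ss = 1/(1+∞) = 0.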